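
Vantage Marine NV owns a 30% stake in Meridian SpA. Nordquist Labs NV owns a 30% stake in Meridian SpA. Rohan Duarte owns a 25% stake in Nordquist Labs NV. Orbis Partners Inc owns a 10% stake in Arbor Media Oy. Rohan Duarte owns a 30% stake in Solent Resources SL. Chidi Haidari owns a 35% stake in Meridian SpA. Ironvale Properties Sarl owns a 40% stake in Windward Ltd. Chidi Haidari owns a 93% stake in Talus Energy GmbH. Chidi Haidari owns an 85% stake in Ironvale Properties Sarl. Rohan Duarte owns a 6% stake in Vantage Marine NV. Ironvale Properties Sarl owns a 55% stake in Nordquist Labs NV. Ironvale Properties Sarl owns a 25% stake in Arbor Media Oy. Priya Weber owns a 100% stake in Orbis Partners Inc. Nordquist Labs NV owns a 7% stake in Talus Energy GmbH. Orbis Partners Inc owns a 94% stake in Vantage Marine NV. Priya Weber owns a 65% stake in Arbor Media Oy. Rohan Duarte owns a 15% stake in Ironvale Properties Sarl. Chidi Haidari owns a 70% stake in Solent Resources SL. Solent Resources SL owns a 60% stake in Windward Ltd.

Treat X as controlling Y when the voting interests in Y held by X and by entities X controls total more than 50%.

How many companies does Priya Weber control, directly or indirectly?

3

Priya holds 100% of Orbis, so Priya controls Orbis.
Orbis and Priya together hold 10% + 65% = 75% of Arbor, so Priya controls Arbor.
Orbis holds 94% of Vantage, so Priya controls Vantage.
No other company's threshold is met.
Priya controls 3 companies.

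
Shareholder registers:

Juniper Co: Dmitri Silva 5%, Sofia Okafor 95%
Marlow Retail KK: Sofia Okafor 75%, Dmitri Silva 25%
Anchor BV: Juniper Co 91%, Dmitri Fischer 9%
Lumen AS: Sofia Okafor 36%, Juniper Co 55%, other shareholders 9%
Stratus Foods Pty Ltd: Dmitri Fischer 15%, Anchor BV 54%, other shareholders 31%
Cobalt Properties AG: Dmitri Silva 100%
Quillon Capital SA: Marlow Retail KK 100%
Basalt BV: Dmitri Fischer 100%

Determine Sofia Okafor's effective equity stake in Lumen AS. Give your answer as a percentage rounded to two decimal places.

88.25%

Sofia reaches Lumen along 2 paths.
Direct stake: 36% = 36%.
Via Juniper: 95% × 55% = 52.25%.
Total: 36% + 52.25% = 88.25%.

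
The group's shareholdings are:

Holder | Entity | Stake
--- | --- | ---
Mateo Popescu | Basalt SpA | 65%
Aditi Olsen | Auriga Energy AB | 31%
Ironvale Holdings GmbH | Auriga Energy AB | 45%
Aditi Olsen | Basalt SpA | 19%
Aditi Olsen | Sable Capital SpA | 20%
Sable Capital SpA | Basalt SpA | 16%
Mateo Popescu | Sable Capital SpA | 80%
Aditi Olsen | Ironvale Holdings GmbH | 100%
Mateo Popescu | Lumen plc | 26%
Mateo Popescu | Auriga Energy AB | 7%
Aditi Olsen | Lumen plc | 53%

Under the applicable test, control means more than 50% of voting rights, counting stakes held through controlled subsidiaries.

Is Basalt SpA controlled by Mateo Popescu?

Mateo holds 80% of Sable, so Mateo controls Sable.
Mateo and Sable together hold 65% + 16% = 81% of Basalt, so Mateo controls Basalt.

Yes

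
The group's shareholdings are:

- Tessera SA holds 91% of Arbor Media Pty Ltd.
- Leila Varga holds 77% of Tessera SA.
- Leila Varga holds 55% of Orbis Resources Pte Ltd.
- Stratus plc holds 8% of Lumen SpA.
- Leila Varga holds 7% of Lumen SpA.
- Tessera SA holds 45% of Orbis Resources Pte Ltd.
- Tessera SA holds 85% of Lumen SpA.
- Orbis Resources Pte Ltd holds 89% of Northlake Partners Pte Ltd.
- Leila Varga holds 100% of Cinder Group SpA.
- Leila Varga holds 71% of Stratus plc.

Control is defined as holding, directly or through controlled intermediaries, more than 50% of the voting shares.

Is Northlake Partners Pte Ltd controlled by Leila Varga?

Yes

Leila holds 77% of Tessera, so Leila controls Tessera.
Tessera and Leila together hold 45% + 55% = 100% of Orbis, so Leila controls Orbis.
Orbis holds 89% of Northlake, so Leila controls Northlake.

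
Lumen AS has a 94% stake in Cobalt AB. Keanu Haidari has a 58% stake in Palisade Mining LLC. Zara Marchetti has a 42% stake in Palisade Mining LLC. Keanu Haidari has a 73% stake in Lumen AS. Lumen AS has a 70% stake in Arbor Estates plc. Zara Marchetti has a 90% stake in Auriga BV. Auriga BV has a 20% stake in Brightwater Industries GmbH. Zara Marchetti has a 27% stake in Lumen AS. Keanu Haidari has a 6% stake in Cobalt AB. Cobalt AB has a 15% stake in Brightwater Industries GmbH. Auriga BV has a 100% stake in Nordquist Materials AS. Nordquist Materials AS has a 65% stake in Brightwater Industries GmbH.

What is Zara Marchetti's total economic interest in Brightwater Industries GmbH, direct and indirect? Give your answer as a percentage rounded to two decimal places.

80.31%

Zara reaches Brightwater along 3 paths.
Via Auriga: 90% × 20% = 18%.
Via Auriga → Nordquist: 90% × 100% × 65% = 58.5%.
Via Lumen → Cobalt: 27% × 94% × 15% = 3.807%.
Total: 18% + 58.5% + 3.807% = 80.307%.
Rounded: 80.31%.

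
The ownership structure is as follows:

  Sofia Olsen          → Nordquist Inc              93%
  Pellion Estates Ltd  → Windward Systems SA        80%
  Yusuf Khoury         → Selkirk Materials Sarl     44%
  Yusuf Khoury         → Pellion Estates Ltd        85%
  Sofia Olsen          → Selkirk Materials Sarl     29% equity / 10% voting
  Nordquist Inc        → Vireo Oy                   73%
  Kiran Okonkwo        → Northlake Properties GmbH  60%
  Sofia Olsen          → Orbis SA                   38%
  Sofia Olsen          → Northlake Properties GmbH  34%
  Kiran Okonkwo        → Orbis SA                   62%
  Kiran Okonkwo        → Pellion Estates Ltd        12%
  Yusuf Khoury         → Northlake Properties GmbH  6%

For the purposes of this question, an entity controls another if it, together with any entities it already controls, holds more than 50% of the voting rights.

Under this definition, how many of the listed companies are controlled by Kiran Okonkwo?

2

Kiran holds 62% of Orbis, so Kiran controls Orbis.
Kiran holds 60% of Northlake, so Kiran controls Northlake.
No other company's threshold is met.
Kiran controls 2 companies.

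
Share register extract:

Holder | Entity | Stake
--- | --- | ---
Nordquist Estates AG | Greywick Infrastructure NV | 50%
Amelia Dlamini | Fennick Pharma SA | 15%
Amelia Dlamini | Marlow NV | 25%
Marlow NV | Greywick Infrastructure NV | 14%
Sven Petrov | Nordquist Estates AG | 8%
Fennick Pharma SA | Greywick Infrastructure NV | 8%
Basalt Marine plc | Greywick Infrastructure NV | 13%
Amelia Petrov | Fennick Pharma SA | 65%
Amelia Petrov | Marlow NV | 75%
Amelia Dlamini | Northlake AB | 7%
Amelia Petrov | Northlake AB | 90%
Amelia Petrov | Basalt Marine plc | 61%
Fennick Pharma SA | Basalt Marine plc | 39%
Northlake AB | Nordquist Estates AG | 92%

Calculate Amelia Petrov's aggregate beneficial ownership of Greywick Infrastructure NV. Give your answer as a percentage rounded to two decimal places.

68.33%

Amelia Petrov reaches Greywick along 5 paths.
Via Northlake → Nordquist: 90% × 92% × 50% = 41.4%.
Via Fennick: 65% × 8% = 5.2%.
Via Basalt: 61% × 13% = 7.93%.
Via Fennick → Basalt: 65% × 39% × 13% = 3.2955%.
Via Marlow: 75% × 14% = 10.5%.
Total: 41.4% + 5.2% + 7.93% + 3.2955% + 10.5% = 68.3255%.
Rounded: 68.33%.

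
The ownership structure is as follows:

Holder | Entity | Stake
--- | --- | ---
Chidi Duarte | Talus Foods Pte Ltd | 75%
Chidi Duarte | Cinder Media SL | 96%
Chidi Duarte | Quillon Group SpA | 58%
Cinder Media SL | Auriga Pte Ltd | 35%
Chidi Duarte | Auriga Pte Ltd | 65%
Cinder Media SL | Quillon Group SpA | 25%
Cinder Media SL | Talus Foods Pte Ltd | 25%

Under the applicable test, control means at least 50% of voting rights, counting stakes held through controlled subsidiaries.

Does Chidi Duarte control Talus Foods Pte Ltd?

Chidi holds 96% of Cinder, so Chidi controls Cinder.
Chidi and Cinder together hold 75% + 25% = 100% of Talus, so Chidi controls Talus.

Yes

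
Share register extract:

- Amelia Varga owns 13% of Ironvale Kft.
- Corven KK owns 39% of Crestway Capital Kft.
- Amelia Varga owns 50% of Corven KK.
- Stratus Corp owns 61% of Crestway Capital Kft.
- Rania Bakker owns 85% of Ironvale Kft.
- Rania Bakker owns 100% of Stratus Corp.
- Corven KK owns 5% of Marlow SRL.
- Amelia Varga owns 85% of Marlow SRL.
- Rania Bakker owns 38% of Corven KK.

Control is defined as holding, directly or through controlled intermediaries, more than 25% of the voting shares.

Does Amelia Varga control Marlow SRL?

Amelia holds 50% of Corven, so Amelia controls Corven.
Amelia and Corven together hold 85% + 5% = 90% of Marlow, so Amelia controls Marlow.

Yes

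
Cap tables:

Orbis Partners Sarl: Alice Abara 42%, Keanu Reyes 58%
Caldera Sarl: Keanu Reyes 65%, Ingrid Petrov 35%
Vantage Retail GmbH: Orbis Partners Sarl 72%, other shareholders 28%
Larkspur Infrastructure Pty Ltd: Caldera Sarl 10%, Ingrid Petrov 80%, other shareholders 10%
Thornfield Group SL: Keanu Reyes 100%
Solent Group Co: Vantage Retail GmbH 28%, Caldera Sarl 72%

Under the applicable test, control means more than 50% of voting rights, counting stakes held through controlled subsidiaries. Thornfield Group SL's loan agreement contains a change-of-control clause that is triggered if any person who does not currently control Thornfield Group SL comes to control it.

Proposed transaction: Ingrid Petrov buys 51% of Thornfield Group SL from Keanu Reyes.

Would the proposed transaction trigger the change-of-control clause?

Yes

The purchase adds only to Ingrid's holdings (Keanu's stake shrinks), so Ingrid is the only person who could newly come to control Thornfield.
Ingrid holds 80% of Larkspur, so Ingrid controls Larkspur.
Neither Ingrid nor any entity Ingrid controls holds any voting interest in Thornfield.
So before the transaction, Ingrid does not control Thornfield.
After the purchase, Ingrid holds 51% of Thornfield directly, and Keanu's stake falls to 49%.
Ingrid holds 51% of Thornfield, so Ingrid controls Thornfield.
Ingrid did not control Thornfield before and does after, so the clause is triggered.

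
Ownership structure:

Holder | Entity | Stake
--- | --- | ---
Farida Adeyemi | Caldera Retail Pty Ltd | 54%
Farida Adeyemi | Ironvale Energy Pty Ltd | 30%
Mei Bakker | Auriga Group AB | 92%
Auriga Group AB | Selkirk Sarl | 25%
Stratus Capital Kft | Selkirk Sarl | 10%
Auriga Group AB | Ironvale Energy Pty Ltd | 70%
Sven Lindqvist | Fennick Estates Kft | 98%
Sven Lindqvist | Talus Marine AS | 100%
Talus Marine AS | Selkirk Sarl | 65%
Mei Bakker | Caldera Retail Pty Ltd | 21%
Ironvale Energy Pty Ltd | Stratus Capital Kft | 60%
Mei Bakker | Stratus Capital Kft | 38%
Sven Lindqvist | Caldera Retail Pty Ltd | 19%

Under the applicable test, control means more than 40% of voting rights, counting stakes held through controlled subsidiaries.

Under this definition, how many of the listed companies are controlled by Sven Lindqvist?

3

Sven holds 100% of Talus, so Sven controls Talus.
Sven holds 98% of Fennick, so Sven controls Fennick.
Talus holds 65% of Selkirk, so Sven controls Selkirk.
No other company's threshold is met.
Sven controls 3 companies.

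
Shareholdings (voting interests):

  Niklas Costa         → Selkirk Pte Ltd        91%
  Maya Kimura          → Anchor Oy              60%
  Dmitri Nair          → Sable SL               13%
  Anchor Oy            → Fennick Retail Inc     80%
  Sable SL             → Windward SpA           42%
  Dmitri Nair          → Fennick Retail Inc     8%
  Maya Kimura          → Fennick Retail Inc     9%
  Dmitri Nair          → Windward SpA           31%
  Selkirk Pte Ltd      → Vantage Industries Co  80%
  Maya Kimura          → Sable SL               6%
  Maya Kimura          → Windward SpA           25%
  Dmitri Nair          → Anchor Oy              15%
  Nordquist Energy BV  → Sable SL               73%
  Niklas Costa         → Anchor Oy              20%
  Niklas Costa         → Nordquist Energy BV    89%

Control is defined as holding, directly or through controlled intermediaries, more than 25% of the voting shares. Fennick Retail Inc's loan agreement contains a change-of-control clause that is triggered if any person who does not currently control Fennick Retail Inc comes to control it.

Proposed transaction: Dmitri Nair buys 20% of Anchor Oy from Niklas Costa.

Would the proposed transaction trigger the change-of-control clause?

Yes

The purchase adds only to Dmitri's holdings (Niklas's stake shrinks), so Dmitri is the only person who could newly come to control Fennick.
Dmitri holds 31% of Windward, so Dmitri controls Windward.
In Fennick, Dmitri's side holds only 8%, not > 25%.
So before the transaction, Dmitri does not control Fennick.
After the purchase, Dmitri's direct stake in Anchor rises to 15% + 20% = 35%, and Niklas's stake falls to 0%.
Dmitri holds 35% of Anchor, so Dmitri controls Anchor.
Dmitri and Anchor together hold 8% + 80% = 88% of Fennick, so Dmitri controls Fennick.
Dmitri did not control Fennick before and does after, so the clause is triggered.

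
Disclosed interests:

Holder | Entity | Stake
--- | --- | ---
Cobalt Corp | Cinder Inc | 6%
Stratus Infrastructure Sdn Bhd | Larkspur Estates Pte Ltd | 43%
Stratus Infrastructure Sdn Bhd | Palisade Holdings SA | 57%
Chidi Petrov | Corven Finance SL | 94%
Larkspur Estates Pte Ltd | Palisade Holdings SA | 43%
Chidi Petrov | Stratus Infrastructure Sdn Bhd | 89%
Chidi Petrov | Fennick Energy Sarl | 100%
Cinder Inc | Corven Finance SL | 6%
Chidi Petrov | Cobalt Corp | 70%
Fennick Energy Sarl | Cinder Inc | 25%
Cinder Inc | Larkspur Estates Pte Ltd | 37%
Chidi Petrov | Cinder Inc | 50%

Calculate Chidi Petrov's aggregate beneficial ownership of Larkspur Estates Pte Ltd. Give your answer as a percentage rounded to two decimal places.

Chidi reaches Larkspur along 4 paths.
Via Cobalt → Cinder: 70% × 6% × 37% = 1.554%.
Via Cinder: 50% × 37% = 18.5%.
Via Fennick → Cinder: 100% × 25% × 37% = 9.25%.
Via Stratus: 89% × 43% = 38.27%.
Total: 1.554% + 18.5% + 9.25% + 38.27% = 67.574%.
Rounded: 67.57%.

67.57%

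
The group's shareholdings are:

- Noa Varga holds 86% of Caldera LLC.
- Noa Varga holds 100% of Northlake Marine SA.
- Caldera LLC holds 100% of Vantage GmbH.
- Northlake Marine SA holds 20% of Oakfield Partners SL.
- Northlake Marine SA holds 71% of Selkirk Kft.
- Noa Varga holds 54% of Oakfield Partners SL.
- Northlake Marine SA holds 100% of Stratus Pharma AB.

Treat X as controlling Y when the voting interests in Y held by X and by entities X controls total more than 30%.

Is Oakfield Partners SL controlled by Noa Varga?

Yes

Noa holds 100% of Northlake, so Noa controls Northlake.
Noa and Northlake together hold 54% + 20% = 74% of Oakfield, so Noa controls Oakfield.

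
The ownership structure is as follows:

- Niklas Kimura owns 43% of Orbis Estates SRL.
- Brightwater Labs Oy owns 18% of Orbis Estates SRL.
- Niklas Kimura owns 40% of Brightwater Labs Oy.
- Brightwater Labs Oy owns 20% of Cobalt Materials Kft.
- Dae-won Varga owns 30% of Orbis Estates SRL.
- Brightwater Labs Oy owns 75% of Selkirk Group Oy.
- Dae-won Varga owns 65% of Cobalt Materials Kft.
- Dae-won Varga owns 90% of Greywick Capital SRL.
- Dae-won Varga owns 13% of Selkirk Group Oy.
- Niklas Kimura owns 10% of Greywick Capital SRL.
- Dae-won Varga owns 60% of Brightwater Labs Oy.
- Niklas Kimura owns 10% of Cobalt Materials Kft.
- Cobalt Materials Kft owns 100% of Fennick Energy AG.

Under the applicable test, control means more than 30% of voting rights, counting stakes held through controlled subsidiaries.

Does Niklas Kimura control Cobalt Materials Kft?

Niklas holds 40% of Brightwater, so Niklas controls Brightwater.
Niklas and Brightwater together hold 43% + 18% = 61% of Orbis, so Niklas controls Orbis.
Brightwater holds 75% of Selkirk, so Niklas controls Selkirk.
In Cobalt, Niklas's side holds only 10% + 20% = 30%, not > 30%.
So Niklas does not control Cobalt.

No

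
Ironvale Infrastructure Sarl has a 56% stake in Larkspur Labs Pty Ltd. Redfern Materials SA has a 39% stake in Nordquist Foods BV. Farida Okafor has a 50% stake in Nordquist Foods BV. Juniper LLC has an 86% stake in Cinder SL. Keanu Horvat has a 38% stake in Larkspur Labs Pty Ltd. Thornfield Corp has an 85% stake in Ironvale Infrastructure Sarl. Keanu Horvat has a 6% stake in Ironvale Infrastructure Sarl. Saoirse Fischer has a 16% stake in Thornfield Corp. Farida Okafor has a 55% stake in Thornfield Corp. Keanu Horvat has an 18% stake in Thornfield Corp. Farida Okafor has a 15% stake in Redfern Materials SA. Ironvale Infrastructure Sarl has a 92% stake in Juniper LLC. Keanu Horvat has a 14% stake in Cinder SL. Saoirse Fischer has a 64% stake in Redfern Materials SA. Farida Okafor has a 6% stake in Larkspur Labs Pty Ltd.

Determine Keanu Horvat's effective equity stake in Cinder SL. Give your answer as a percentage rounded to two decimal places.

30.85%

Keanu reaches Cinder along 3 paths.
Via Thornfield → Ironvale → Juniper: 18% × 85% × 92% × 86% = 12.10536%.
Via Ironvale → Juniper: 6% × 92% × 86% = 4.7472%.
Direct stake: 14% = 14%.
Total: 12.10536% + 4.7472% + 14% = 30.85256%.
Rounded: 30.85%.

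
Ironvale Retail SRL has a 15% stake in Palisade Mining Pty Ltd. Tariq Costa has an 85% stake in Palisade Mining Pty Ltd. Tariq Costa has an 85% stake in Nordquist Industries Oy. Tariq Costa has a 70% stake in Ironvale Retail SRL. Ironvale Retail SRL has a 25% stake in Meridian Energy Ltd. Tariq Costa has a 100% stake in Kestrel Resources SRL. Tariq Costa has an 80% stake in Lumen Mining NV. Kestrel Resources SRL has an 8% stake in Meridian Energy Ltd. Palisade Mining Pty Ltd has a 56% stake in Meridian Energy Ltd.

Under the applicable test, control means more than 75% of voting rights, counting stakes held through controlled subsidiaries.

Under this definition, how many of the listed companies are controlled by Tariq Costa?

Tariq holds 80% of Lumen, so Tariq controls Lumen.
Tariq holds 85% of Palisade, so Tariq controls Palisade.
Tariq holds 100% of Kestrel, so Tariq controls Kestrel.
Tariq holds 85% of Nordquist, so Tariq controls Nordquist.
No other company's threshold is met.
Tariq controls 4 companies.

4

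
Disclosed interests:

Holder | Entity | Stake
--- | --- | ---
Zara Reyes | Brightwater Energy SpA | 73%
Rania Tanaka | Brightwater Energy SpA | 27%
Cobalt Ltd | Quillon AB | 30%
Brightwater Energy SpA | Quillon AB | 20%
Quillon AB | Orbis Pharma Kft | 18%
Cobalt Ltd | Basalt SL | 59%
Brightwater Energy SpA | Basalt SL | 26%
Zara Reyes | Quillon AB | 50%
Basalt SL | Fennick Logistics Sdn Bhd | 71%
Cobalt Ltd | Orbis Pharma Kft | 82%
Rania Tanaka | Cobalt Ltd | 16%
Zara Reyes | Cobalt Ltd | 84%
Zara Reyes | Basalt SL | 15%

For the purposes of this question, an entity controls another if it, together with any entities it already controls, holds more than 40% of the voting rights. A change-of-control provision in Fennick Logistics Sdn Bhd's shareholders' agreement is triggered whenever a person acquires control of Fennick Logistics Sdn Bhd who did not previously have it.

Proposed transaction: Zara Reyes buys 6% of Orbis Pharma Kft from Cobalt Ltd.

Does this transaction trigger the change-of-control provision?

No

The purchase adds only to Zara's holdings (Cobalt's stake shrinks), so Zara is the only person who could newly come to control Fennick.
Zara holds 84% of Cobalt, so Zara controls Cobalt.
Zara holds 73% of Brightwater, so Zara controls Brightwater.
Cobalt and Brightwater and Zara together hold 59% + 26% + 15% = 100% of Basalt, so Zara controls Basalt.
Basalt holds 71% of Fennick, so Zara controls Fennick.
So Zara already controls Fennick before the transaction.
After the purchase, Zara holds 6% of Orbis directly, and Cobalt's stake falls to 76%.
Zara controlled Fennick already, so this is not a new person acquiring control; every other person's position is unchanged or reduced.
No new person acquires control, so the clause is not triggered.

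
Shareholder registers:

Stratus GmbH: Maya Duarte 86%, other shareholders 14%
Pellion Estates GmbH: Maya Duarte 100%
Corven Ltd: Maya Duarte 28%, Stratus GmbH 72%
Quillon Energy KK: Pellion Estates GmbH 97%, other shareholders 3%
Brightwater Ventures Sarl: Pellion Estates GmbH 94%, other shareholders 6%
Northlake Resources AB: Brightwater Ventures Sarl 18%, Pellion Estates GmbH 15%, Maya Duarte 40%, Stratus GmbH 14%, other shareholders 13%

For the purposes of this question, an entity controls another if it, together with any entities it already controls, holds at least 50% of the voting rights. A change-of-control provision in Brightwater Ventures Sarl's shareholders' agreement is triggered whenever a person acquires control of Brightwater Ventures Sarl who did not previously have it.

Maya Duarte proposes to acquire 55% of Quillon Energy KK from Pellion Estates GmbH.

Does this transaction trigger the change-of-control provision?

The purchase adds only to Maya's holdings (Pellion's stake shrinks), so Maya is the only person who could newly come to control Brightwater.
Maya holds 100% of Pellion, so Maya controls Pellion.
Pellion holds 94% of Brightwater, so Maya controls Brightwater.
So Maya already controls Brightwater before the transaction.
After the purchase, Maya holds 55% of Quillon directly, and Pellion's stake falls to 42%.
Maya controlled Brightwater already, so this is not a new person acquiring control; every other person's position is unchanged or reduced.
No new person acquires control, so the clause is not triggered.

No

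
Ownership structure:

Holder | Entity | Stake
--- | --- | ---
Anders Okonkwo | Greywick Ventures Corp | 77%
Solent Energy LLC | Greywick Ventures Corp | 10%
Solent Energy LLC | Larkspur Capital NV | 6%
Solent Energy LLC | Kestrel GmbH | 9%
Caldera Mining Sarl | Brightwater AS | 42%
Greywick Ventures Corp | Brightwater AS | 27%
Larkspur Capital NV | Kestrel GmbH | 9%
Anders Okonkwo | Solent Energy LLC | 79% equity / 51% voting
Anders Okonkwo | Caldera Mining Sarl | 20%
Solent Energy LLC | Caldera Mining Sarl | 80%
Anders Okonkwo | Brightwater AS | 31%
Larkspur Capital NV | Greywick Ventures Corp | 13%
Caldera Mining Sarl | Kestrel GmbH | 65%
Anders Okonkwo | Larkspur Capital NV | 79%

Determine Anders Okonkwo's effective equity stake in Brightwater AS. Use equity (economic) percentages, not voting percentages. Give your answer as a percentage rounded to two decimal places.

91.81%

Anders reaches Brightwater along 7 paths.
Direct stake: 31% = 31%.
Via Caldera: 20% × 42% = 8.4%.
Via Solent → Caldera: 79% × 80% × 42% = 26.544%.
Via Solent → Larkspur → Greywick: 79% × 6% × 13% × 27% = 0.166374%.
Via Larkspur → Greywick: 79% × 13% × 27% = 2.7729%.
Via Greywick: 77% × 27% = 20.79%.
Via Solent → Greywick: 79% × 10% × 27% = 2.133%.
Total: 31% + 8.4% + 26.544% + 0.166374% + 2.7729% + 20.79% + 2.133% = 91.806274%.
Rounded: 91.81%.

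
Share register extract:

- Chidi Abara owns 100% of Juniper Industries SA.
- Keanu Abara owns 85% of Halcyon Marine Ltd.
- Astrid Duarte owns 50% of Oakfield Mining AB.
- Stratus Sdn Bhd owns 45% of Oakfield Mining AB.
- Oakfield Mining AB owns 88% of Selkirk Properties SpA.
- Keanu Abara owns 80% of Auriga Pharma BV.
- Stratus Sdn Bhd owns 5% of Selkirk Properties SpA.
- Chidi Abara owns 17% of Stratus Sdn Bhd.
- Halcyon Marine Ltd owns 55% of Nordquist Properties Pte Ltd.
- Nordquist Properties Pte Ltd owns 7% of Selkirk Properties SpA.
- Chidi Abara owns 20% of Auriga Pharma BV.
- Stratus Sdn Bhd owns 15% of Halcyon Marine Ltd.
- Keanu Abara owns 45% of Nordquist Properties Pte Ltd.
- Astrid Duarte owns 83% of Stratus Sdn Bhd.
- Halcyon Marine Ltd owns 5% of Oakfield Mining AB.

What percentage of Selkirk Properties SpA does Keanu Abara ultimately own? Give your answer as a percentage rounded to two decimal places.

10.16%

Keanu reaches Selkirk along 3 paths.
Via Halcyon → Nordquist: 85% × 55% × 7% = 3.2725%.
Via Nordquist: 45% × 7% = 3.15%.
Via Halcyon → Oakfield: 85% × 5% × 88% = 3.74%.
Total: 3.2725% + 3.15% + 3.74% = 10.1625%.
Rounded: 10.16%.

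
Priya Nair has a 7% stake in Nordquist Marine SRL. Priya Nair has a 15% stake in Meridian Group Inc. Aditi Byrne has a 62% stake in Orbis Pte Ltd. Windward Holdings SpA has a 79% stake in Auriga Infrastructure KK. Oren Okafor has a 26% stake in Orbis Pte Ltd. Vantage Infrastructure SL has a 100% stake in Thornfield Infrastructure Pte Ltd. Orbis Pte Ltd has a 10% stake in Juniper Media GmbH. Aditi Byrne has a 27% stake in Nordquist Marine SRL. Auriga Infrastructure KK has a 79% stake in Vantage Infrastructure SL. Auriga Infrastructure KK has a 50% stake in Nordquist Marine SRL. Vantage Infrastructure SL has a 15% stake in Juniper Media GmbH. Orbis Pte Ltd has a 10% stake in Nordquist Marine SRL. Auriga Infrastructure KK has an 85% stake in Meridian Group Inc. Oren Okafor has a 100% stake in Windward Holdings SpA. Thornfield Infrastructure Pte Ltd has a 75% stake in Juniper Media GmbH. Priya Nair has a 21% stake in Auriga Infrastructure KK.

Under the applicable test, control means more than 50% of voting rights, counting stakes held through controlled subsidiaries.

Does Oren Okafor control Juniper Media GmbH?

Yes

Oren holds 100% of Windward, so Oren controls Windward.
Windward holds 79% of Auriga, so Oren controls Auriga.
Auriga holds 79% of Vantage, so Oren controls Vantage.
Vantage holds 100% of Thornfield, so Oren controls Thornfield.
Thornfield and Vantage together hold 75% + 15% = 90% of Juniper, so Oren controls Juniper.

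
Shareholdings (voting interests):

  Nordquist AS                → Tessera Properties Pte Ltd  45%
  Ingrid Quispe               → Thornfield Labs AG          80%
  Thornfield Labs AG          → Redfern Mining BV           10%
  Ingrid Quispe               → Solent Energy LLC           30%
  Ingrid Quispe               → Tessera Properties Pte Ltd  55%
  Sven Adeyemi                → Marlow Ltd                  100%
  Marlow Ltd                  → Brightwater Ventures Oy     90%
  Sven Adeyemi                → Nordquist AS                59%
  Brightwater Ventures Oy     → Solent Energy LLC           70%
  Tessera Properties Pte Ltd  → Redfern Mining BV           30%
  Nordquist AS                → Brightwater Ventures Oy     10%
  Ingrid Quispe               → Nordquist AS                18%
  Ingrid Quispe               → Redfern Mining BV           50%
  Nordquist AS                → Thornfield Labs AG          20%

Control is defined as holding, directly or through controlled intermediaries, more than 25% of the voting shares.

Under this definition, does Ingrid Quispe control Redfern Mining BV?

Yes

Ingrid holds 55% of Tessera, so Ingrid controls Tessera.
Ingrid holds 80% of Thornfield, so Ingrid controls Thornfield.
Thornfield and Ingrid and Tessera together hold 10% + 50% + 30% = 90% of Redfern, so Ingrid controls Redfern.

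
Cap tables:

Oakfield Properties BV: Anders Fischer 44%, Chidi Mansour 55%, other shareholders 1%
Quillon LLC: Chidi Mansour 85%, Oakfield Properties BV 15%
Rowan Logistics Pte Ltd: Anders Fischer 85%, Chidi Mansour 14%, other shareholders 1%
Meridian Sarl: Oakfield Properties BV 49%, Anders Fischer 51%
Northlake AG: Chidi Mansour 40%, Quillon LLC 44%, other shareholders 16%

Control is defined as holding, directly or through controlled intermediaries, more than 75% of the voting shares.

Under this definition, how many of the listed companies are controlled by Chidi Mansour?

Chidi holds 85% of Quillon, so Chidi controls Quillon.
Chidi and Quillon together hold 40% + 44% = 84% of Northlake, so Chidi controls Northlake.
No other company's threshold is met.
Chidi controls 2 companies.

2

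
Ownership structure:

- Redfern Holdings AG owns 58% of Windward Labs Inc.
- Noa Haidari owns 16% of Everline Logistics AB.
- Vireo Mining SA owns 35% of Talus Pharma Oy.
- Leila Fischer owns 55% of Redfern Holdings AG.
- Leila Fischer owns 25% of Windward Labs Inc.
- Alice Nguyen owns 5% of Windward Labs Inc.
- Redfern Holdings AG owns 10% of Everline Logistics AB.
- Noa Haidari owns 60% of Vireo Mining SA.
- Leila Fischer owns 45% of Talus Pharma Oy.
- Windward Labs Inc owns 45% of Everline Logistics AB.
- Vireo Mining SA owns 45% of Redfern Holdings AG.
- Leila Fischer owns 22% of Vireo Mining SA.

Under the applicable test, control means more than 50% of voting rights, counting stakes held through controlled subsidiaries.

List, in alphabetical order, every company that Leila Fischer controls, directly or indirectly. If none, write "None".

Everline Logistics AB, Redfern Holdings AG, Windward Labs Inc

Leila holds 55% of Redfern, so Leila controls Redfern.
Leila and Redfern together hold 25% + 58% = 83% of Windward, so Leila controls Windward.
Redfern and Windward together hold 10% + 45% = 55% of Everline, so Leila controls Everline.
No other company's threshold is met.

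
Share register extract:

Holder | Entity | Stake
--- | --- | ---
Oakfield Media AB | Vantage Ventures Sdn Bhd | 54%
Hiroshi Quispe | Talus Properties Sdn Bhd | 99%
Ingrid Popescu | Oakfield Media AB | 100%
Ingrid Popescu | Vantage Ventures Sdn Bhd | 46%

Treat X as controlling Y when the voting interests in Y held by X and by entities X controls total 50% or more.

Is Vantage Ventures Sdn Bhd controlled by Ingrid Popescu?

Yes

Ingrid holds 100% of Oakfield, so Ingrid controls Oakfield.
Oakfield and Ingrid together hold 54% + 46% = 100% of Vantage, so Ingrid controls Vantage.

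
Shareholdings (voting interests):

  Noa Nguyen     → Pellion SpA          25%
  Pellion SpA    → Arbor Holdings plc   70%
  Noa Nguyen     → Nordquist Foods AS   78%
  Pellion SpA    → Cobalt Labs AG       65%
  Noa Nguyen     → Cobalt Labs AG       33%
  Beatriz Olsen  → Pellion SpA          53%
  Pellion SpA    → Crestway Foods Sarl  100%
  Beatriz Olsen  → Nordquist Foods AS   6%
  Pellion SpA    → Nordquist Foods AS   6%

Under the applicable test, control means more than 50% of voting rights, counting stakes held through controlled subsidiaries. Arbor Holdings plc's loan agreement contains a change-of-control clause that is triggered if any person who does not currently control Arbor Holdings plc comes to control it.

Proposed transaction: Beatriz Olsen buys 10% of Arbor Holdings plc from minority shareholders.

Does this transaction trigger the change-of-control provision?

The purchase changes only Beatriz's holdings, so Beatriz is the only person who could newly come to control Arbor.
Beatriz holds 53% of Pellion, so Beatriz controls Pellion.
Pellion holds 70% of Arbor, so Beatriz controls Arbor.
So Beatriz already controls Arbor before the transaction.
After the purchase, Beatriz holds 10% of Arbor directly.
Beatriz controlled Arbor already, so this is not a new person acquiring control; every other person's position is unchanged or reduced.
No new person acquires control, so the clause is not triggered.

No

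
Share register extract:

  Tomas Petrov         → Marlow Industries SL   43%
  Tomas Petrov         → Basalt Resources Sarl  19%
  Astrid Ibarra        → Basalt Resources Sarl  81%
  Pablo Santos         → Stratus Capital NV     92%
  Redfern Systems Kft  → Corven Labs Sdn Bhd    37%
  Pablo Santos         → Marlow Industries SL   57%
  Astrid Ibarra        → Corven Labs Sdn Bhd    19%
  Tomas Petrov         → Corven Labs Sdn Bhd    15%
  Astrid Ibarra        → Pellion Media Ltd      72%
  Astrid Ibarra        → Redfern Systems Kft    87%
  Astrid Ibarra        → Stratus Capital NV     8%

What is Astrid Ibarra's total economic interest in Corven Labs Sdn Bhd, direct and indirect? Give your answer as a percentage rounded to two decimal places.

Astrid reaches Corven along 2 paths.
Via Redfern: 87% × 37% = 32.19%.
Direct stake: 19% = 19%.
Total: 32.19% + 19% = 51.19%.

51.19%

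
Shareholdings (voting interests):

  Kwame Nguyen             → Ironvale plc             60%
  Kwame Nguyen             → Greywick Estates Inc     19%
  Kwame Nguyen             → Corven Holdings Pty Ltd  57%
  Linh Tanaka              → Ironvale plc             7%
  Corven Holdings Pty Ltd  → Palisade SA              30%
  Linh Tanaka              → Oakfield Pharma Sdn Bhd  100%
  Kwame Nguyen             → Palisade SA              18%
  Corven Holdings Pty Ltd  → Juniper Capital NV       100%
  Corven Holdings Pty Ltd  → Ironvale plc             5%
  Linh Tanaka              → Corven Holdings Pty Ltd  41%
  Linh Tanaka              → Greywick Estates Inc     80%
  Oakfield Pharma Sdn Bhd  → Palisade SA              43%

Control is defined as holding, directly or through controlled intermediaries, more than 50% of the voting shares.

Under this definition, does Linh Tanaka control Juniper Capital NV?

Linh holds 100% of Oakfield, so Linh controls Oakfield.
Linh holds 80% of Greywick, so Linh controls Greywick.
Neither Linh nor any entity Linh controls holds any voting interest in Juniper.
So Linh does not control Juniper.

No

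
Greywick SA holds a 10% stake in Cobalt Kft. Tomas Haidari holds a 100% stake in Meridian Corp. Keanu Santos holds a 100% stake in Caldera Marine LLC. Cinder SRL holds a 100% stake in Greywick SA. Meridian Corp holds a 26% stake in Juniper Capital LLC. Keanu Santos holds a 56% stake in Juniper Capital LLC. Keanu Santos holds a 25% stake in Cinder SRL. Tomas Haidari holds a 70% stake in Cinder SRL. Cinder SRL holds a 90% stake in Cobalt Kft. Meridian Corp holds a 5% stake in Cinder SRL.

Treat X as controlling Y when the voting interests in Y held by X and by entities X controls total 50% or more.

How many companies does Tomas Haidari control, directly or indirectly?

4

Tomas holds 100% of Meridian, so Tomas controls Meridian.
Tomas and Meridian together hold 70% + 5% = 75% of Cinder, so Tomas controls Cinder.
Cinder holds 100% of Greywick, so Tomas controls Greywick.
Greywick and Cinder together hold 10% + 90% = 100% of Cobalt, so Tomas controls Cobalt.
No other company's threshold is met.
Tomas controls 4 companies.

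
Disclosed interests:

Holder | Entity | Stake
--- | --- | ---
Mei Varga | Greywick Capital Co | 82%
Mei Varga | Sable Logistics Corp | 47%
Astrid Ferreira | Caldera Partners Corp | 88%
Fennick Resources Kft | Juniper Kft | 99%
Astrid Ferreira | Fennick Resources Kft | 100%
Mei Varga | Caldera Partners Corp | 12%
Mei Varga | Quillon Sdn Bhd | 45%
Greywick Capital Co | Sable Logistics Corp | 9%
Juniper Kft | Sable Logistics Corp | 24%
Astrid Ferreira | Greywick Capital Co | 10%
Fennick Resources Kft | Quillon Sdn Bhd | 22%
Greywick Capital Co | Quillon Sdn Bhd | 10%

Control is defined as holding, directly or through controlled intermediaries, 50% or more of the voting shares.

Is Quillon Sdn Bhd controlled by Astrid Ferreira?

Astrid holds 100% of Fennick, so Astrid controls Fennick.
Fennick holds 99% of Juniper, so Astrid controls Juniper.
Astrid holds 88% of Caldera, so Astrid controls Caldera.
In Quillon, Astrid's side holds only 22%, not ≥ 50%.
So Astrid does not control Quillon.

No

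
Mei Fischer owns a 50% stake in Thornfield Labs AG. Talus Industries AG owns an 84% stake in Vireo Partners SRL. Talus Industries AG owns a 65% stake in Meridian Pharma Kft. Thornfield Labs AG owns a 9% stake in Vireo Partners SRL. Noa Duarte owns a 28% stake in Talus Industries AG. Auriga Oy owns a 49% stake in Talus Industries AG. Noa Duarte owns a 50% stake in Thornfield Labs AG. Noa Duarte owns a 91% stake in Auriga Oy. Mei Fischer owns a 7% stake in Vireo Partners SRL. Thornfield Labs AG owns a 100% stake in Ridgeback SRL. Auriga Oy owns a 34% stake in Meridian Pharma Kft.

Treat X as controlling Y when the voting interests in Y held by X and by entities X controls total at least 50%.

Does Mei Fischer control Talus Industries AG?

No

Mei holds 50% of Thornfield, so Mei controls Thornfield.
Thornfield holds 100% of Ridgeback, so Mei controls Ridgeback.
Neither Mei nor any entity Mei controls holds any voting interest in Talus.
So Mei does not control Talus.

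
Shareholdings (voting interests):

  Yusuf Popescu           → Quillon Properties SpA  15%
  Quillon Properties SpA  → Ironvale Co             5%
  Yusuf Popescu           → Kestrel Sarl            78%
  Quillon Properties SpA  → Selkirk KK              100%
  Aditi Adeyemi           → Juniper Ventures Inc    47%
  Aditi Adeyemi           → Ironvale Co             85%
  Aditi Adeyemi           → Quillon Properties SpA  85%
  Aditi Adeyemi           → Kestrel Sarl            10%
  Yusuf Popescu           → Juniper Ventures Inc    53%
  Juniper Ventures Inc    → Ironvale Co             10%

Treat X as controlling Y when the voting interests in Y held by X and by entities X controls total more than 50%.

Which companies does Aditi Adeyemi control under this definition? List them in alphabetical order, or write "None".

Aditi holds 85% of Quillon, so Aditi controls Quillon.
Quillon holds 100% of Selkirk, so Aditi controls Selkirk.
Quillon and Aditi together hold 5% + 85% = 90% of Ironvale, so Aditi controls Ironvale.
No other company's threshold is met.

Ironvale Co, Quillon Properties SpA, Selkirk KK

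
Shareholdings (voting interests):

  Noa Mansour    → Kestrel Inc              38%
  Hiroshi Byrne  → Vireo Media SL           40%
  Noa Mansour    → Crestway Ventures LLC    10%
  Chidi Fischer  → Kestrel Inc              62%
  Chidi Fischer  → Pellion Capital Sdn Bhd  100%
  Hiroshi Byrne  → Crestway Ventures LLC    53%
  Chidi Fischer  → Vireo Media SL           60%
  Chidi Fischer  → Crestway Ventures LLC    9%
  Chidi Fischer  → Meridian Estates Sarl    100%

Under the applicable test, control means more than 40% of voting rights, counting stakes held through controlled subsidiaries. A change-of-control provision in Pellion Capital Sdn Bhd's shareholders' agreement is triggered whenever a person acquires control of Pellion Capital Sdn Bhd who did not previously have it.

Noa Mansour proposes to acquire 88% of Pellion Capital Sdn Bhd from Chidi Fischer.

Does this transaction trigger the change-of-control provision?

The purchase adds only to Noa's holdings (Chidi's stake shrinks), so Noa is the only person who could newly come to control Pellion.
Noa's largest direct stake is 38% in Kestrel, which does not meet the threshold, so Noa controls no company.
Neither Noa nor any entity Noa controls holds any voting interest in Pellion.
So before the transaction, Noa does not control Pellion.
After the purchase, Noa holds 88% of Pellion directly, and Chidi's stake falls to 12%.
Noa holds 88% of Pellion, so Noa controls Pellion.
Noa did not control Pellion before and does after, so the clause is triggered.

Yes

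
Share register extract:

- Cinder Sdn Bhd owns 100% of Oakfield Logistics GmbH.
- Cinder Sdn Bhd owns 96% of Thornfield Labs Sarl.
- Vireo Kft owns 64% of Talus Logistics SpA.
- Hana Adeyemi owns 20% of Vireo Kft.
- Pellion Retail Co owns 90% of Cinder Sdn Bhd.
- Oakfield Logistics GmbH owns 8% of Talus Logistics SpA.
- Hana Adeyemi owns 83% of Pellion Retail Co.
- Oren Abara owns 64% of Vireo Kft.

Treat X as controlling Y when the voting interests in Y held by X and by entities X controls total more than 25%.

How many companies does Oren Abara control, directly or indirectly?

2

Oren holds 64% of Vireo, so Oren controls Vireo.
Vireo holds 64% of Talus, so Oren controls Talus.
No other company's threshold is met.
Oren controls 2 companies.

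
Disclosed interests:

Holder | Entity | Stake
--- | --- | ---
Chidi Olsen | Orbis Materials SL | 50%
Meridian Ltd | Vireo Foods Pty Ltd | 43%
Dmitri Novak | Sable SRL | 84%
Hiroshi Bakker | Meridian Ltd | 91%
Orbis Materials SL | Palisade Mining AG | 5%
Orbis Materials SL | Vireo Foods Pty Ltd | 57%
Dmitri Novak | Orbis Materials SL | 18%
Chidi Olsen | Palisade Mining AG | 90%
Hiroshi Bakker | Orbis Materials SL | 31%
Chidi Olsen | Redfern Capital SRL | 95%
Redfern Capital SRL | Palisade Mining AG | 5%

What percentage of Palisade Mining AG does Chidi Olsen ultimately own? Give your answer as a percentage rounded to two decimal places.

Chidi reaches Palisade along 3 paths.
Direct stake: 90% = 90%.
Via Redfern: 95% × 5% = 4.75%.
Via Orbis: 50% × 5% = 2.5%.
Total: 90% + 4.75% + 2.5% = 97.25%.

97.25%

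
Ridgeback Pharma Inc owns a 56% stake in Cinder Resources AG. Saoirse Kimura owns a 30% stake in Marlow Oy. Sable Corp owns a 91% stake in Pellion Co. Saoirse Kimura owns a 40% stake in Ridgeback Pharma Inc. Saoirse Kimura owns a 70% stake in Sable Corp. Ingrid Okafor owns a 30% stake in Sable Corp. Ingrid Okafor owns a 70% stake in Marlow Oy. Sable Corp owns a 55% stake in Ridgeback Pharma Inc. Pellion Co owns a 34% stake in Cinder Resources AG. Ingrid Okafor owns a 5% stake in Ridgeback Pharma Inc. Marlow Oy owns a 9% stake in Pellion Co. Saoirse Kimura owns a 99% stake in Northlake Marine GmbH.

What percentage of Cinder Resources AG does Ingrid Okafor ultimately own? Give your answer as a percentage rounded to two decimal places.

Ingrid reaches Cinder along 4 paths.
Via Ridgeback: 5% × 56% = 2.8%.
Via Sable → Ridgeback: 30% × 55% × 56% = 9.24%.
Via Marlow → Pellion: 70% × 9% × 34% = 2.142%.
Via Sable → Pellion: 30% × 91% × 34% = 9.282%.
Total: 2.8% + 9.24% + 2.142% + 9.282% = 23.464%.
Rounded: 23.46%.

23.46%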